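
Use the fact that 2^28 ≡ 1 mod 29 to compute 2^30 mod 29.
By Fermat: 2^{28} ≡ 1 mod 29. So 2^{30} = 2^{28} · 2^{2} ≡ 2^{2} ≡ 4 mod 29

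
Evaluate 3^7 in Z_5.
Using Fermat: 3^{4} ≡ 1 mod 5. 7 ≡ 3 mod 4. So 3^{7} ≡ 3^{3} ≡ 2 mod 5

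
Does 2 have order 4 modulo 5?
ord_5(2) divides 4. For each prime q|4: 2^{2}≡4, none ≡ 1. So 2 has order 4 and is a primitive root mod 5.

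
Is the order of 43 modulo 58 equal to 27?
Powers of 43 mod 58: 43^1≡43, 43^2≡51, 43^3≡47, 43^4≡49, 43^5≡19, 43^6≡5, 43^7≡41, 43^8≡23, 43^9≡3, 43^10≡13, 43^11≡37, 43^12≡25, 43^13≡31, 43^14≡57, 43^15≡15, 43^16≡7, 43^17≡11, 43^18≡9, 43^19≡39, 43^20≡53, 43^21≡17, 43^22≡35, 43^23≡55, 43^24≡45, 43^25≡21, 43^26≡33, 43^27≡27, 43^28≡1. 43^27≡27≢1, so ord ≠ 27. No, the actual order is 28.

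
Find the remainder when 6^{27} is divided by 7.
By Fermat: 6^{6} ≡ 1 (mod 7). 27 = 4×6 + 3. So 6^{27} ≡ 6^{3} ≡ 6 (mod 7)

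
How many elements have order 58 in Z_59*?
There are φ(59-1) = φ(58) = 28 primitive roots modulo 59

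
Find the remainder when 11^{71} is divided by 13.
By Fermat: 11^{12} ≡ 1 mod 13. 71 = 5×12 + 11. So 11^{71} ≡ 11^{11} ≡ 6 mod 13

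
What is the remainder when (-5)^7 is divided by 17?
By repeated squaring (mod 17): (-5)^{1}≡12, (-5)^{2}≡8, (-5)^{4}≡13. Then (-5)^{7} = (-5)^{4+2+1} ≡ 13 × 8 × 12 ≡ 7 (mod 17)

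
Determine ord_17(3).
Powers of 3 mod 17: 3^1≡3, 3^2≡9, 3^3≡10, 3^4≡13, 3^5≡5, 3^6≡15, 3^7≡11, 3^8≡16, 3^9≡14, 3^10≡8, 3^11≡7, 3^12≡4, 3^13≡12, 3^14≡2, 3^15≡6, 3^16≡1. ord_17(3) = 16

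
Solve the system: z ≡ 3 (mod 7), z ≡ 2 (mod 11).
M = 7 × 11 = 77. M₁ = 11, y₁ ≡ 2 (mod 7). M₂ = 7, y₂ ≡ 8 (mod 11). z = 3×11×2 + 2×7×8 ≡ 24 (mod 77)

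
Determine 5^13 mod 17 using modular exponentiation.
By repeated squaring (mod 17): 5^{1}≡5, 5^{2}≡8, 5^{4}≡13, 5^{8}≡16. Then 5^{13} = 5^{8+4+1} ≡ 16 × 13 × 5 ≡ 3 (mod 17)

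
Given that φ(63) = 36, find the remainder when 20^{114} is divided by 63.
By Euler: 20^{36} ≡ 1 mod 63 since gcd(20, 63) = 1. 114 = 3×36 + 6. So 20^{114} ≡ 20^{6} ≡ 1 mod 63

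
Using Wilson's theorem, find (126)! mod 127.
By Wilson's theorem, (126)! ≡ -1 ≡ 126 mod 127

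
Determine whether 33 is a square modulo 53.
By Euler's criterion: 33^{26} ≡ 52 (mod 53). Since this equals -1 (≡ 52), 33 is not a QR.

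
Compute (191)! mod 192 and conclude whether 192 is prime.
(191)! mod 192 = 0. Since 0 ≢ -1 (mod 192), 192 is not prime.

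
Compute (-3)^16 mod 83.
By repeated squaring mod 83: (-3)^{1}≡80, (-3)^{2}≡9, (-3)^{4}≡81, (-3)^{8}≡4, (-3)^{16}≡16. So (-3)^{16} ≡ 16 mod 83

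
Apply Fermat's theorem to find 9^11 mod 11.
By Fermat: 9^{10} ≡ 1 mod 11. So 9^{11} = 9^{10} · 9^{1} ≡ 9^{1} ≡ 9 mod 11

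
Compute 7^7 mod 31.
By repeated squaring mod 31: 7^{1}≡7, 7^{2}≡18, 7^{4}≡14. Then 7^{7} = 7^{4+2+1} ≡ 14 × 18 × 7 ≡ 28 mod 31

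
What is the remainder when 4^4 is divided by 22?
4^{4} = 256 ≡ 14 mod 22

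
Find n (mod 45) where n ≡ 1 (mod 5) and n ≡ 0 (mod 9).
M = 5 × 9 = 45. M₁ = 9, y₁ ≡ 4 (mod 5). M₂ = 5, y₂ ≡ 2 (mod 9). n = 1×9×4 + 0×5×2 ≡ 36 (mod 45)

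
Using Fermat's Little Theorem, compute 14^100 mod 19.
By Fermat: 14^{18} ≡ 1 mod 19. 100 = 5×18 + 10. So 14^{100} ≡ 14^{10} ≡ 5 mod 19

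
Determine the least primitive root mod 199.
g = 3. Powers: [3, 9, 27, 81, 44, 132, ...] generates all 198 non-zero residues.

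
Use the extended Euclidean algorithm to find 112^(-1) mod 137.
Extended GCD: 112(-11) + 137(9) = 1. So 112^(-1) ≡ -11 ≡ 126 mod 137. Verify: 112 × 126 = 14112 ≡ 1 mod 137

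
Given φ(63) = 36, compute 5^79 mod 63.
By Euler: 5^{36} ≡ 1 mod 63 since gcd(5, 63) = 1. 79 = 2×36 + 7. So 5^{79} ≡ 5^{7} ≡ 5 mod 63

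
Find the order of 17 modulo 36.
Powers of 17 mod 36: 17^1≡17, 17^2≡1. ord_36(17) = 2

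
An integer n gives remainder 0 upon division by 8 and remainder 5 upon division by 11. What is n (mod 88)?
M = 8 × 11 = 88. M₁ = 11, y₁ ≡ 3 (mod 8). M₂ = 8, y₂ ≡ 7 (mod 11). n = 0×11×3 + 5×8×7 ≡ 16 (mod 88)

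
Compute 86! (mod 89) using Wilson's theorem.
(88)! = (86)! × (87) × (88) ≡ -1 (mod 89). So (86)! ≡ -1 × [(88)(87)]^(-1) ≡ 44 (mod 89)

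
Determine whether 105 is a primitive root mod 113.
105^{28} ≡ 1 mod 113 and 28 < 112, so ord_113(105) = 28 ≠ 112 and 105 is not a primitive root.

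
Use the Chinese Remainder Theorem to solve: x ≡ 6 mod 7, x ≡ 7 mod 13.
M = 7 × 13 = 91. M₁ = 13, y₁ ≡ 6 mod 7. M₂ = 7, y₂ ≡ 2 mod 13. x = 6×13×6 + 7×7×2 ≡ 20 mod 91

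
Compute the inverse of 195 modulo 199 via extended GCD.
Extended GCD: 195(-50) + 199(49) = 1. So 195^(-1) ≡ -50 ≡ 149 mod 199. Verify: 195 × 149 = 29055 ≡ 1 mod 199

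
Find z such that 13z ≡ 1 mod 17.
Since 17 is prime, by Fermat 13^(-1) ≡ 13^{15} ≡ 4 mod 17. Verify: 13 × 4 = 52 ≡ 1 mod 17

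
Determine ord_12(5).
Powers of 5 mod 12: 5^1≡5, 5^2≡1. Order = 2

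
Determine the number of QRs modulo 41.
The squaring map on Z_41* is 2-to-1, so there are (40)/2 = 20 QRs.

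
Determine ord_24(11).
Powers of 11 mod 24: 11^1≡11, 11^2≡1. Order = 2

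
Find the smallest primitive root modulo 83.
g = 2. Powers: [2, 4, 8, 16, 32, 64, 45, ...] generates all 82 non-zero residues.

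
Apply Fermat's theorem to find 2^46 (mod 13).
By Fermat: 2^{12} ≡ 1 (mod 13). 46 = 3×12 + 10. So 2^{46} ≡ 2^{10} ≡ 10 (mod 13)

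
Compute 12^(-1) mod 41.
Since 41 is prime, by Fermat 12^(-1) ≡ 12^{39} ≡ 24 mod 41. Verify: 12 × 24 = 288 ≡ 1 mod 41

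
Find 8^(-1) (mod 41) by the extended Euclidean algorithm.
Extended GCD: 8(-5) + 41(1) = 1. So 8^(-1) ≡ -5 ≡ 36 (mod 41). Verify: 8 × 36 = 288 ≡ 1 (mod 41)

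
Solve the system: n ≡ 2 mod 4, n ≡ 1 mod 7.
M = 4 × 7 = 28. M₁ = 7, y₁ ≡ 3 mod 4. M₂ = 4, y₂ ≡ 2 mod 7. n = 2×7×3 + 1×4×2 ≡ 22 mod 28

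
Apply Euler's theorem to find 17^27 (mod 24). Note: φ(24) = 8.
By Euler: 17^{8} ≡ 1 (mod 24) since gcd(17, 24) = 1. 27 = 3×8 + 3. So 17^{27} ≡ 17^{3} ≡ 17 (mod 24)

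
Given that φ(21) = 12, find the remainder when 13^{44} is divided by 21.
By Euler: 13^{12} ≡ 1 (mod 21) since gcd(13, 21) = 1. 44 = 3×12 + 8. So 13^{44} ≡ 13^{8} ≡ 1 (mod 21)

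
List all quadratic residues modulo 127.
Squares in Z_127*: {1, 2, 4, 8, 9, 11, 13, 15, 16, 17, 18, 19, 21, 22, 25, 26, 30, 31, 32, 34, 35, 36, 37, 38, 41, 42, 44, 47, 49, 50, 52, 60, 61, 62, 64, 68, 69, 70, 71, 72, 73, 74, 76, 79, 81, 82, 84, 87, 88, 94, 98, 99, 100, 103, 104, 107, 113, 115, 117, 120, 121, 122, 124}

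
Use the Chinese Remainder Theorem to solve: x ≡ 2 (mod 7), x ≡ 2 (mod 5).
M = 7 × 5 = 35. M₁ = 5, y₁ ≡ 3 (mod 7). M₂ = 7, y₂ ≡ 3 (mod 5). x = 2×5×3 + 2×7×3 ≡ 2 (mod 35)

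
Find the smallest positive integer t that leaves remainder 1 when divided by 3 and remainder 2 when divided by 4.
M = 3 × 4 = 12. M₁ = 4, y₁ ≡ 1 (mod 3). M₂ = 3, y₂ ≡ 3 (mod 4). t = 1×4×1 + 2×3×3 ≡ 10 (mod 12)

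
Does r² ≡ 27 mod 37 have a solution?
By Euler's criterion: 27^{18} ≡ 1 mod 37. Since this equals 1, 27 is a QR.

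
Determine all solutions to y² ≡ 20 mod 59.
The square roots of 20 mod 59 are 16 and 43. Verify: 16² = 256 ≡ 20 mod 59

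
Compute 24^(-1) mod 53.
Since 53 is prime, by Fermat 24^(-1) ≡ 24^{51} ≡ 42 mod 53. Verify: 24 × 42 = 1008 ≡ 1 mod 53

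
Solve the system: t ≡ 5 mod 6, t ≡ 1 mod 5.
M = 6 × 5 = 30. M₁ = 5, y₁ ≡ 5 mod 6. M₂ = 6, y₂ ≡ 1 mod 5. t = 5×5×5 + 1×6×1 ≡ 11 mod 30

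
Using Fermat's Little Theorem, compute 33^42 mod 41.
By Fermat: 33^{40} ≡ 1 mod 41. So 33^{42} = 33^{40} · 33^{2} ≡ 33^{2} ≡ 23 mod 41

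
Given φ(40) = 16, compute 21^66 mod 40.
By Euler: 21^{16} ≡ 1 (mod 40) since gcd(21, 40) = 1. 66 = 4×16 + 2. So 21^{66} ≡ 21^{2} ≡ 1 (mod 40)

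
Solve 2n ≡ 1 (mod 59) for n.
Since 59 is prime, by Fermat 2^(-1) ≡ 2^{57} ≡ 30 (mod 59). Verify: 2 × 30 = 60 ≡ 1 (mod 59)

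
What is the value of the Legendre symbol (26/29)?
(26/29) = 26^{14} mod 29 = -1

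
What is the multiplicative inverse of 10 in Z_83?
Since 83 is prime, by Fermat 10^(-1) ≡ 10^{81} ≡ 25 (mod 83). Verify: 10 × 25 = 250 ≡ 1 (mod 83)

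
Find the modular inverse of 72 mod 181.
Since 181 is prime, by Fermat 72^(-1) ≡ 72^{179} ≡ 88 (mod 181). Verify: 72 × 88 = 6336 ≡ 1 (mod 181)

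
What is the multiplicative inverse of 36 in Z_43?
Since 43 is prime, by Fermat 36^(-1) ≡ 36^{41} ≡ 6 mod 43. Verify: 36 × 6 = 216 ≡ 1 mod 43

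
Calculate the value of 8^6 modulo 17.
By repeated squaring mod 17: 8^{1}≡8, 8^{2}≡13, 8^{4}≡16. Then 8^{6} = 8^{4+2} ≡ 16 × 13 ≡ 4 mod 17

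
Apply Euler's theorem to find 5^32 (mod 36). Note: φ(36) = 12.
By Euler: 5^{12} ≡ 1 (mod 36) since gcd(5, 36) = 1. 32 = 2×12 + 8. So 5^{32} ≡ 5^{8} ≡ 25 (mod 36)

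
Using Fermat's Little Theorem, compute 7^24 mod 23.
By Fermat: 7^{22} ≡ 1 (mod 23). So 7^{24} = 7^{22} · 7^{2} ≡ 7^{2} ≡ 3 (mod 23)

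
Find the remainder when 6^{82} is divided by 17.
By Fermat: 6^{16} ≡ 1 (mod 17). 82 = 5×16 + 2. So 6^{82} ≡ 6^{2} ≡ 2 (mod 17)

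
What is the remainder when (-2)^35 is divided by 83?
By repeated squaring mod 83: (-2)^{1}≡81, (-2)^{2}≡4, (-2)^{4}≡16, (-2)^{8}≡7, (-2)^{16}≡49, (-2)^{32}≡77. Then (-2)^{35} = (-2)^{32+2+1} ≡ 77 × 4 × 81 ≡ 48 mod 83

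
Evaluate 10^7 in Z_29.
By repeated squaring mod 29: 10^{1}≡10, 10^{2}≡13, 10^{4}≡24. Then 10^{7} = 10^{4+2+1} ≡ 24 × 13 × 10 ≡ 17 mod 29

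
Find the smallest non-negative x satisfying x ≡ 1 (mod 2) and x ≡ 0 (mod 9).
M = 2 × 9 = 18. M₁ = 9, y₁ ≡ 1 (mod 2). M₂ = 2, y₂ ≡ 5 (mod 9). x = 1×9×1 + 0×2×5 ≡ 9 (mod 18)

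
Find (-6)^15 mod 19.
By repeated squaring mod 19: (-6)^{1}≡13, (-6)^{2}≡17, (-6)^{4}≡4, (-6)^{8}≡16. Then (-6)^{15} = (-6)^{8+4+2+1} ≡ 16 × 4 × 17 × 13 ≡ 8 mod 19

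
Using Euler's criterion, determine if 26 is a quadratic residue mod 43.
By Euler's criterion: 26^{21} ≡ 42 mod 43. Since this equals -1 (≡ 42), 26 is not a QR.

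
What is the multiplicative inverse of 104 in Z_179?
Since 179 is prime, by Fermat 104^(-1) ≡ 104^{177} ≡ 105 (mod 179). Verify: 104 × 105 = 10920 ≡ 1 (mod 179)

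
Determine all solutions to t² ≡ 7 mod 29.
The square roots of 7 mod 29 are 23 and 6. Verify: 23² = 529 ≡ 7 mod 29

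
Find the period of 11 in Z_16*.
Powers of 11 mod 16: 11^1≡11, 11^2≡9, 11^3≡3, 11^4≡1. ord_16(11) = 4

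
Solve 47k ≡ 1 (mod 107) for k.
Since 107 is prime, by Fermat 47^(-1) ≡ 47^{105} ≡ 41 (mod 107). Verify: 47 × 41 = 1927 ≡ 1 (mod 107)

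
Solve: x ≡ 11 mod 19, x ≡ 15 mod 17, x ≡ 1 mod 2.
M = 19 × 17 × 2 = 646. M₁ = 34, y₁ ≡ 14 mod 19. M₂ = 38, y₂ ≡ 13 mod 17. M₃ = 323, y₃ ≡ 1 mod 2. x = 11×34×14 + 15×38×13 + 1×323×1 ≡ 49 mod 646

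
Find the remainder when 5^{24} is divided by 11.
By Fermat: 5^{10} ≡ 1 mod 11. 24 = 2×10 + 4. So 5^{24} ≡ 5^{4} ≡ 9 mod 11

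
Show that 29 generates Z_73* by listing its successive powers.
29^1, 29^2, ..., 29^{72} mod 73: [29, 38, 7, 57, 47, 49, 34, 37, 51, 19, 40, 65, 60, 61, 17, 55, 62, 46, 20, 69, 30, 67, 45, 64, 31, 23, 10, 71, 15, 70, 59, 32, 52, 48, 5, 72, 44, 35, 66, 16, 26, 24, 39, 36, 22, 54, 33, 8, 13, 12, 56, 18, 11, 27, 53, 4, 43, 6, 28, 9, 42, 50, 63, 2, 58, 3, 14, 41, 21, 25, 68, 1]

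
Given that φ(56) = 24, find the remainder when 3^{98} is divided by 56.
By Euler: 3^{24} ≡ 1 mod 56 since gcd(3, 56) = 1. 98 = 4×24 + 2. So 3^{98} ≡ 3^{2} ≡ 9 mod 56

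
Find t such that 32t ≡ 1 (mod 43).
Since 43 is prime, by Fermat 32^(-1) ≡ 32^{41} ≡ 39 (mod 43). Verify: 32 × 39 = 1248 ≡ 1 (mod 43)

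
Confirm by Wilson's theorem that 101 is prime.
(100)! mod 101 = 100. Since this equals -1 (mod 101), Wilson confirms 101 is prime.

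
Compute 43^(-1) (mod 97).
Since 97 is prime, by Fermat 43^(-1) ≡ 43^{95} ≡ 88 (mod 97). Verify: 43 × 88 = 3784 ≡ 1 (mod 97)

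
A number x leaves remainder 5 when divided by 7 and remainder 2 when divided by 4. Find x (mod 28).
M = 7 × 4 = 28. M₁ = 4, y₁ ≡ 2 (mod 7). M₂ = 7, y₂ ≡ 3 (mod 4). x = 5×4×2 + 2×7×3 ≡ 26 (mod 28)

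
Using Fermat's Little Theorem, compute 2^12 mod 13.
By Fermat's Little Theorem, 2^{12} ≡ 1 (mod 13) since 13 is prime and gcd(2, 13) = 1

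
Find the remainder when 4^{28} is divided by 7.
By Fermat: 4^{6} ≡ 1 mod 7. 28 = 4×6 + 4. So 4^{28} ≡ 4^{4} ≡ 4 mod 7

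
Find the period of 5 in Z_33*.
Powers of 5 mod 33: 5^1≡5, 5^2≡25, 5^3≡26, 5^4≡31, 5^5≡23, 5^6≡16, 5^7≡14, 5^8≡4, 5^9≡20, 5^10≡1. ord_33(5) = 10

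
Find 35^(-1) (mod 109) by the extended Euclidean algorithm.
Extended GCD: 35(-28) + 109(9) = 1. So 35^(-1) ≡ -28 ≡ 81 (mod 109). Verify: 35 × 81 = 2835 ≡ 1 (mod 109)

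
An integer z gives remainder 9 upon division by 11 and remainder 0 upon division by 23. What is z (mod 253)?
M = 11 × 23 = 253. M₁ = 23, y₁ ≡ 1 (mod 11). M₂ = 11, y₂ ≡ 21 (mod 23). z = 9×23×1 + 0×11×21 ≡ 207 (mod 253)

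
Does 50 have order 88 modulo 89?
50^{22} ≡ 1 (mod 89) and 22 < 88, so ord_89(50) = 22 ≠ 88 and 50 is not a primitive root.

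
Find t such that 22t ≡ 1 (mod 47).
Since 47 is prime, by Fermat 22^(-1) ≡ 22^{45} ≡ 15 (mod 47). Verify: 22 × 15 = 330 ≡ 1 (mod 47)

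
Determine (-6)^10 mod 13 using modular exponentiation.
By repeated squaring mod 13: (-6)^{1}≡7, (-6)^{2}≡10, (-6)^{4}≡9, (-6)^{8}≡3. Then (-6)^{10} = (-6)^{8+2} ≡ 3 × 10 ≡ 4 mod 13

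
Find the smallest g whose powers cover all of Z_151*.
g = 6. Powers: [6, 36, 65, 88, 75, 148, ...] generates all 150 non-zero residues.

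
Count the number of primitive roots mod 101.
A prime p has φ(p-1) primitive roots; here φ(100) = 40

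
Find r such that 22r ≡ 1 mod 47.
Since 47 is prime, by Fermat 22^(-1) ≡ 22^{45} ≡ 15 mod 47. Verify: 22 × 15 = 330 ≡ 1 mod 47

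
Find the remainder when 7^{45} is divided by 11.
By Fermat: 7^{10} ≡ 1 mod 11. 45 = 4×10 + 5. So 7^{45} ≡ 7^{5} ≡ 10 mod 11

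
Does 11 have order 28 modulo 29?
ord_29(11) divides 28. For each prime q|28: 11^{14}≡28, 11^{4}≡25, none ≡ 1. So 11 has order 28 and is a primitive root mod 29.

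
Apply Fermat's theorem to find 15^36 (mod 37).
By Fermat's Little Theorem, 15^{36} ≡ 1 (mod 37) since 37 is prime and gcd(15, 37) = 1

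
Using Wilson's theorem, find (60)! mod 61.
By Wilson's theorem, (60)! ≡ -1 ≡ 60 mod 61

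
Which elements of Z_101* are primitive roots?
There are φ(100) = 40 primitive roots mod 101: {2, 3, 7, 8, 11, 12, 15, 18, 26, 27, 28, 29, 34, 35, 38, 40, 42, 46, 48, 50, 51, 53, 55, 59, 61, 63, 66, 67, 72, 73, 74, 75, 83, 86, 89, 90, 93, 94, 98, 99}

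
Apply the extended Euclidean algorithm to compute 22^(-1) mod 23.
Extended GCD: 22(-1) + 23(1) = 1. So 22^(-1) ≡ -1 ≡ 22 mod 23. Verify: 22 × 22 = 484 ≡ 1 mod 23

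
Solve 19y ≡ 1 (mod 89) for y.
Since 89 is prime, by Fermat 19^(-1) ≡ 19^{87} ≡ 75 (mod 89). Verify: 19 × 75 = 1425 ≡ 1 (mod 89)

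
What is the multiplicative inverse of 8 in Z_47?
Since 47 is prime, by Fermat 8^(-1) ≡ 8^{45} ≡ 6 mod 47. Verify: 8 × 6 = 48 ≡ 1 mod 47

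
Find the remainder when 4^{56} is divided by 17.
By Fermat: 4^{16} ≡ 1 mod 17. 56 = 3×16 + 8. So 4^{56} ≡ 4^{8} ≡ 1 mod 17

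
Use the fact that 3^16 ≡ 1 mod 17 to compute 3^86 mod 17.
By Fermat: 3^{16} ≡ 1 mod 17. 86 = 5×16 + 6. So 3^{86} ≡ 3^{6} ≡ 15 mod 17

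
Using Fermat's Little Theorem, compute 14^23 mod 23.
By Fermat: 14^{22} ≡ 1 mod 23. So 14^{23} = 14^{22} · 14^{1} ≡ 14^{1} ≡ 14 mod 23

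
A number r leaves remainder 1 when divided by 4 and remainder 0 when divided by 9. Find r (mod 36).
M = 4 × 9 = 36. M₁ = 9, y₁ ≡ 1 (mod 4). M₂ = 4, y₂ ≡ 7 (mod 9). r = 1×9×1 + 0×4×7 ≡ 9 (mod 36)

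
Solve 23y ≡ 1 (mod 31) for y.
Since 31 is prime, by Fermat 23^(-1) ≡ 23^{29} ≡ 27 (mod 31). Verify: 23 × 27 = 621 ≡ 1 (mod 31)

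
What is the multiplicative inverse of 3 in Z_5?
Since 5 is prime, by Fermat 3^(-1) ≡ 3^{3} ≡ 2 mod 5. Verify: 3 × 2 = 6 ≡ 1 mod 5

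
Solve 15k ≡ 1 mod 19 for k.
Since 19 is prime, by Fermat 15^(-1) ≡ 15^{17} ≡ 14 mod 19. Verify: 15 × 14 = 210 ≡ 1 mod 19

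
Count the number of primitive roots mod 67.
Number of primitive roots mod 67 = φ(p-1) = φ(66) = 20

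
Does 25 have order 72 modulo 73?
25^{36} ≡ 1 mod 73 and 36 < 72, so ord_73(25) = 36 ≠ 72 and 25 is not a primitive root.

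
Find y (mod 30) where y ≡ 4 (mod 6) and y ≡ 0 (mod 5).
M = 6 × 5 = 30. M₁ = 5, y₁ ≡ 5 (mod 6). M₂ = 6, y₂ ≡ 1 (mod 5). y = 4×5×5 + 0×6×1 ≡ 10 (mod 30)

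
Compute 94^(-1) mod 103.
Since 103 is prime, by Fermat 94^(-1) ≡ 94^{101} ≡ 80 mod 103. Verify: 94 × 80 = 7520 ≡ 1 mod 103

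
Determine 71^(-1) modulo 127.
Since 127 is prime, by Fermat 71^(-1) ≡ 71^{125} ≡ 34 (mod 127). Verify: 71 × 34 = 2414 ≡ 1 (mod 127)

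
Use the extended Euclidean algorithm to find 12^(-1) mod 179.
Extended GCD: 12(15) + 179(-1) = 1. So 12^(-1) ≡ 15 (mod 179). Verify: 12 × 15 = 180 ≡ 1 (mod 179)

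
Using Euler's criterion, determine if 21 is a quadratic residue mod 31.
By Euler's criterion: 21^{15} ≡ 30 (mod 31). Since this equals -1 (≡ 30), 21 is not a QR.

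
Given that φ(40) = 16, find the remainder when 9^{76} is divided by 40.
By Euler: 9^{16} ≡ 1 mod 40 since gcd(9, 40) = 1. 76 = 4×16 + 12. So 9^{76} ≡ 9^{12} ≡ 1 mod 40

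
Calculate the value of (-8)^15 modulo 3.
Using Fermat: (-8)^{2} ≡ 1 (mod 3). 15 ≡ 1 (mod 2). So (-8)^{15} ≡ (-8)^{1} ≡ 1 (mod 3)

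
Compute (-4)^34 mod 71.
By repeated squaring mod 71: (-4)^{1}≡67, (-4)^{2}≡16, (-4)^{4}≡43, (-4)^{8}≡3, (-4)^{16}≡9, (-4)^{32}≡10. Then (-4)^{34} = (-4)^{32+2} ≡ 10 × 16 ≡ 18 mod 71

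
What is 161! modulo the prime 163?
(162)! = (161)! × (162) ≡ -1 mod 163. So (161)! ≡ -1 × (162)^(-1) ≡ (-1)×(-1) = 1 mod 163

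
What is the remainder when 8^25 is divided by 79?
By repeated squaring (mod 79): 8^{1}≡8, 8^{2}≡64, 8^{4}≡67, 8^{8}≡65, 8^{16}≡38. Then 8^{25} = 8^{16+8+1} ≡ 38 × 65 × 8 ≡ 10 (mod 79)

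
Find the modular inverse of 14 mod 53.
Since 53 is prime, by Fermat 14^(-1) ≡ 14^{51} ≡ 19 (mod 53). Verify: 14 × 19 = 266 ≡ 1 (mod 53)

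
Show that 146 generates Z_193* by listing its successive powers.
146^1, 146^2, ..., 146^{192} mod 193: [146, 86, 11, 62, 174, 121, 103, 177, 173, 168, 17, 166, 111, 187, 89, 63, 127, 14, 114, 46, 154, 96, 120, 150, 91, 162, 106, 36, 45, 8, 10, 109, 88, 110, 41, 3, 52, 65, 33, 186, 136, 170, 116, 145, 133, 118, 51, 112, 140, 175, 74, 189, 188, 42, 149, 138, 76, 95, 167, 64, 80, 100, 125, 108, 135, 24, 30, 134, 71, 137, 123, 9, 156, 2, 99, 172, 22, 124, 155, 49, 13, 161, 153, 143, 34, 139, 29, 181, 178, 126, 61, 28, 35, 92, 115, 192, 47, 107, 182, 131, 19, 72, 90, 16, 20, 25, 176, 27, 82, 6, 104, 130, 66, 179, 79, 147, 39, 97, 73, 43, 102, 31, 87, 157, 148, 185, 183, 84, 105, 83, 152, 190, 141, 128, 160, 7, 57, 23, 77, 48, 60, 75, 142, 81, 53, 18, 119, 4, 5, 151, 44, 55, 117, 98, 26, 129, 113, 93, 68, 85, 58, 169, 163, 59, 122, 56, 70, 184, 37, 191, 94, 21, 171, 69, 38, 144, 180, 32, 40, 50, 159, 54, 164, 12, 15, 67, 132, 165, 158, 101, 78, 1]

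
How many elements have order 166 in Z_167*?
Number of primitive roots mod 167 = φ(p-1) = φ(166) = 82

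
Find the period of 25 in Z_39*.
Powers of 25 mod 39: 25^1≡25, 25^2≡1. So the order of 25 is 2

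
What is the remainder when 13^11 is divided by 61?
By repeated squaring mod 61: 13^{1}≡13, 13^{2}≡47, 13^{4}≡13, 13^{8}≡47. Then 13^{11} = 13^{8+2+1} ≡ 47 × 47 × 13 ≡ 47 mod 61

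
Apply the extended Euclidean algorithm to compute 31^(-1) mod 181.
Extended GCD: 31(-35) + 181(6) = 1. So 31^(-1) ≡ -35 ≡ 146 (mod 181). Verify: 31 × 146 = 4526 ≡ 1 (mod 181)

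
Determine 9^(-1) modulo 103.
Since 103 is prime, by Fermat 9^(-1) ≡ 9^{101} ≡ 23 (mod 103). Verify: 9 × 23 = 207 ≡ 1 (mod 103)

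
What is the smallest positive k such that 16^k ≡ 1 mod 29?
Powers of 16 mod 29: 16^1≡16, 16^2≡24, 16^3≡7, 16^4≡25, 16^5≡23, 16^6≡20, 16^7≡1. Order = 7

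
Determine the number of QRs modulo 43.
For prime 43, there are (p-1)/2 = (43-1)/2 = 21 quadratic residues (excluding 0).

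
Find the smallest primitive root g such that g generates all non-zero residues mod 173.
g = 2. Powers: [2, 4, 8, 16, 32, 64, 128, 83, 166, 159, ...] generates all 172 non-zero residues.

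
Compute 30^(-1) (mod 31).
Since 31 is prime, by Fermat 30^(-1) ≡ 30^{29} ≡ 30 (mod 31). Verify: 30 × 30 = 900 ≡ 1 (mod 31)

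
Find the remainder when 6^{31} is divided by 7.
By Fermat: 6^{6} ≡ 1 (mod 7). 31 = 5×6 + 1. So 6^{31} ≡ 6^{1} ≡ 6 (mod 7)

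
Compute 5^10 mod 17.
By repeated squaring (mod 17): 5^{1}≡5, 5^{2}≡8, 5^{4}≡13, 5^{8}≡16. Then 5^{10} = 5^{8+2} ≡ 16 × 8 ≡ 9 (mod 17)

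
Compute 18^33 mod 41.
By repeated squaring (mod 41): 18^{1}≡18, 18^{2}≡37, 18^{4}≡16, 18^{8}≡10, 18^{16}≡18, 18^{32}≡37. Then 18^{33} = 18^{32+1} ≡ 37 × 18 ≡ 10 (mod 41)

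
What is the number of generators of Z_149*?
There are φ(149-1) = φ(148) = 72 primitive roots modulo 149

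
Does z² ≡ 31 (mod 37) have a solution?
By Euler's criterion: 31^{18} ≡ 36 (mod 37). Since this equals -1 (≡ 36), 31 is not a QR.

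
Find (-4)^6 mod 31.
By repeated squaring mod 31: (-4)^{1}≡27, (-4)^{2}≡16, (-4)^{4}≡8. Then (-4)^{6} = (-4)^{4+2} ≡ 8 × 16 ≡ 4 mod 31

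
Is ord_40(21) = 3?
Powers of 21 mod 40: 21^1≡21, 21^2≡1. Already 21^2≡1, so the order is 2 < 3. No, the actual order is 2.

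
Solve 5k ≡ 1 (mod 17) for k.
Since 17 is prime, by Fermat 5^(-1) ≡ 5^{15} ≡ 7 (mod 17). Verify: 5 × 7 = 35 ≡ 1 (mod 17)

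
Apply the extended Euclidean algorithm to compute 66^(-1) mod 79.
Extended GCD: 66(6) + 79(-5) = 1. So 66^(-1) ≡ 6 mod 79. Verify: 66 × 6 = 396 ≡ 1 mod 79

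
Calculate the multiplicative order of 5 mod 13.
Powers of 5 mod 13: 5^1≡5, 5^2≡12, 5^3≡8, 5^4≡1. Order = 4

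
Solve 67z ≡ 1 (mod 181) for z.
Since 181 is prime, by Fermat 67^(-1) ≡ 67^{179} ≡ 154 (mod 181). Verify: 67 × 154 = 10318 ≡ 1 (mod 181)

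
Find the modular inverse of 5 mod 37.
Since 37 is prime, by Fermat 5^(-1) ≡ 5^{35} ≡ 15 mod 37. Verify: 5 × 15 = 75 ≡ 1 mod 37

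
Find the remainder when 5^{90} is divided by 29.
By Fermat: 5^{28} ≡ 1 mod 29. 90 = 3×28 + 6. So 5^{90} ≡ 5^{6} ≡ 23 mod 29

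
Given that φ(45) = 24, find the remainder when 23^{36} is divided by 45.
By Euler: 23^{24} ≡ 1 mod 45 since gcd(23, 45) = 1. 36 = 1×24 + 12. So 23^{36} ≡ 23^{12} ≡ 1 mod 45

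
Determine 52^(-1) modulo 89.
Since 89 is prime, by Fermat 52^(-1) ≡ 52^{87} ≡ 12 mod 89. Verify: 52 × 12 = 624 ≡ 1 mod 89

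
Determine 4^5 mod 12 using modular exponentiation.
By repeated squaring mod 12: 4^{1}≡4, 4^{2}≡4, 4^{4}≡4. Then 4^{5} = 4^{4+1} ≡ 4 × 4 ≡ 4 mod 12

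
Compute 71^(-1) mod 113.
Since 113 is prime, by Fermat 71^(-1) ≡ 71^{111} ≡ 78 mod 113. Verify: 71 × 78 = 5538 ≡ 1 mod 113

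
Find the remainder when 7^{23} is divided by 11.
By Fermat: 7^{10} ≡ 1 mod 11. 23 = 2×10 + 3. So 7^{23} ≡ 7^{3} ≡ 2 mod 11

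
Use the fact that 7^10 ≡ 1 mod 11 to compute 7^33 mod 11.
By Fermat: 7^{10} ≡ 1 mod 11. 33 = 3×10 + 3. So 7^{33} ≡ 7^{3} ≡ 2 mod 11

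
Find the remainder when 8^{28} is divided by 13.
By Fermat: 8^{12} ≡ 1 (mod 13). 28 = 2×12 + 4. So 8^{28} ≡ 8^{4} ≡ 1 (mod 13)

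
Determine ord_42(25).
Powers of 25 mod 42: 25^1≡25, 25^2≡37, 25^3≡1. Order = 3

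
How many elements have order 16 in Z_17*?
There are φ(17-1) = φ(16) = 8 primitive roots modulo 17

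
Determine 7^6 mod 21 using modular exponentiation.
By repeated squaring (mod 21): 7^{1}≡7, 7^{2}≡7, 7^{4}≡7. Then 7^{6} = 7^{4+2} ≡ 7 × 7 ≡ 7 (mod 21)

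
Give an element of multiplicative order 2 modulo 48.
47 has order 2 mod 48 since 47^{2} ≡ 1 (mod 48) and no smaller power works.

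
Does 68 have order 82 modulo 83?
68^{41} ≡ 1 (mod 83) and 41 < 82, so ord_83(68) = 41 ≠ 82 and 68 is not a primitive root.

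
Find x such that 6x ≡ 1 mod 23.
Since 23 is prime, by Fermat 6^(-1) ≡ 6^{21} ≡ 4 mod 23. Verify: 6 × 4 = 24 ≡ 1 mod 23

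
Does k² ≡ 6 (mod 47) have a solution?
By Euler's criterion: 6^{23} ≡ 1 (mod 47). Since this equals 1, 6 is a QR.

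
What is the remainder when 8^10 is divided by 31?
By repeated squaring (mod 31): 8^{1}≡8, 8^{2}≡2, 8^{4}≡4, 8^{8}≡16. Then 8^{10} = 8^{8+2} ≡ 16 × 2 ≡ 1 (mod 31)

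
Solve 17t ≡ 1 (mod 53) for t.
Since 53 is prime, by Fermat 17^(-1) ≡ 17^{51} ≡ 25 (mod 53). Verify: 17 × 25 = 425 ≡ 1 (mod 53)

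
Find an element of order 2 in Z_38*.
37 has order 2 mod 38 since 37^{2} ≡ 1 (mod 38) and no smaller power works.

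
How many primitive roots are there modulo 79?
Number of primitive roots mod 79 = φ(p-1) = φ(78) = 24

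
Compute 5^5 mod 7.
By repeated squaring (mod 7): 5^{1}≡5, 5^{2}≡4, 5^{4}≡2. Then 5^{5} = 5^{4+1} ≡ 2 × 5 ≡ 3 (mod 7)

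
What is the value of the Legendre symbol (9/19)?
(9/19) = 9^{9} mod 19 = 1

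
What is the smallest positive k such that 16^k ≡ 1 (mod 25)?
Powers of 16 mod 25: 16^1≡16, 16^2≡6, 16^3≡21, 16^4≡11, 16^5≡1. So the order of 16 is 5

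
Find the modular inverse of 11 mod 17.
Since 17 is prime, by Fermat 11^(-1) ≡ 11^{15} ≡ 14 (mod 17). Verify: 11 × 14 = 154 ≡ 1 (mod 17)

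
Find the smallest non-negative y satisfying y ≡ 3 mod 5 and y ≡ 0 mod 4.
M = 5 × 4 = 20. M₁ = 4, y₁ ≡ 4 mod 5. M₂ = 5, y₂ ≡ 1 mod 4. y = 3×4×4 + 0×5×1 ≡ 8 mod 20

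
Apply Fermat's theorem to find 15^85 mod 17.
By Fermat: 15^{16} ≡ 1 mod 17. 85 = 5×16 + 5. So 15^{85} ≡ 15^{5} ≡ 2 mod 17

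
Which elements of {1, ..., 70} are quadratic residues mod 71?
QRs mod 71: {1, 2, 3, 4, 5, 6, 8, 9, 10, 12, 15, 16, 18, 19, 20, 24, 25, 27, 29, 30, 32, 36, 37, 38, 40, 43, 45, 48, 49, 50, 54, 57, 58, 60, 64}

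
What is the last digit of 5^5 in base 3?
Using Fermat: 5^{2} ≡ 1 (mod 3). 5 ≡ 1 (mod 2). So 5^{5} ≡ 5^{1} ≡ 2 (mod 3)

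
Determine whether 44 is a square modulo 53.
By Euler's criterion: 44^{26} ≡ 1 mod 53. Since this equals 1, 44 is a QR.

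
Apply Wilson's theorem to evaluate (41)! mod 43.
(42)! = (41)! × (42) ≡ -1 (mod 43). So (41)! ≡ -1 × (42)^(-1) ≡ (-1)×(-1) = 1 (mod 43)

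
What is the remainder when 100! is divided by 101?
By Wilson's theorem, (100)! ≡ -1 ≡ 100 (mod 101)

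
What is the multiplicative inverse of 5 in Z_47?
Since 47 is prime, by Fermat 5^(-1) ≡ 5^{45} ≡ 19 (mod 47). Verify: 5 × 19 = 95 ≡ 1 (mod 47)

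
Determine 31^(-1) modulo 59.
Since 59 is prime, by Fermat 31^(-1) ≡ 31^{57} ≡ 40 (mod 59). Verify: 31 × 40 = 1240 ≡ 1 (mod 59)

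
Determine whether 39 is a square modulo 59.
By Euler's criterion: 39^{29} ≡ 58 (mod 59). Since this equals -1 (≡ 58), 39 is not a QR.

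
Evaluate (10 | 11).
(10/11) = 10^{5} mod 11 = -1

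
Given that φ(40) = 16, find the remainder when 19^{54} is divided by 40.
By Euler: 19^{16} ≡ 1 mod 40 since gcd(19, 40) = 1. 54 = 3×16 + 6. So 19^{54} ≡ 19^{6} ≡ 1 mod 40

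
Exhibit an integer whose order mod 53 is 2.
52 has order 2 mod 53 since 52^{2} ≡ 1 (mod 53) and no smaller power works.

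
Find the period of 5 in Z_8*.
Powers of 5 mod 8: 5^1≡5, 5^2≡1. So the order of 5 is 2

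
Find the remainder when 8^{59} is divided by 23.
By Fermat: 8^{22} ≡ 1 mod 23. 59 = 2×22 + 15. So 8^{59} ≡ 8^{15} ≡ 2 mod 23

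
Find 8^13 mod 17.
By repeated squaring mod 17: 8^{1}≡8, 8^{2}≡13, 8^{4}≡16, 8^{8}≡1. Then 8^{13} = 8^{8+4+1} ≡ 1 × 16 × 8 ≡ 9 mod 17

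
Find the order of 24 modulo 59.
Powers of 24 mod 59: 24^1≡24, 24^2≡45, 24^3≡18, 24^4≡19, 24^5≡43, 24^6≡29, 24^7≡47, 24^8≡7, 24^9≡50, 24^10≡20, 24^11≡8, 24^12≡15, 24^13≡6, 24^14≡26, 24^15≡34, 24^16≡49, 24^17≡55, 24^18≡22, 24^19≡56, 24^20≡46, 24^21≡42, 24^22≡5, 24^23≡2, 24^24≡48, 24^25≡31, 24^26≡36, 24^27≡38, 24^28≡27, 24^29≡58, 24^30≡35, 24^31≡14, 24^32≡41, 24^33≡40, 24^34≡16, 24^35≡30, 24^36≡12, 24^37≡52, 24^38≡9, 24^39≡39, 24^40≡51, 24^41≡44, 24^42≡53, 24^43≡33, 24^44≡25, 24^45≡10, 24^46≡4, 24^47≡37, 24^48≡3, 24^49≡13, 24^50≡17, 24^51≡54, 24^52≡57, 24^53≡11, 24^54≡28, 24^55≡23, 24^56≡21, 24^57≡32, 24^58≡1. So the order of 24 is 58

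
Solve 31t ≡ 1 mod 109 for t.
Since 109 is prime, by Fermat 31^(-1) ≡ 31^{107} ≡ 102 mod 109. Verify: 31 × 102 = 3162 ≡ 1 mod 109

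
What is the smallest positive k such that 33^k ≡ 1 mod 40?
Powers of 33 mod 40: 33^1≡33, 33^2≡9, 33^3≡17, 33^4≡1. So the order of 33 is 4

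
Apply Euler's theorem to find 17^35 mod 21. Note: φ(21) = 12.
By Euler: 17^{12} ≡ 1 mod 21 since gcd(17, 21) = 1. 35 = 2×12 + 11. So 17^{35} ≡ 17^{11} ≡ 5 mod 21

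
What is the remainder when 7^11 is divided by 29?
By repeated squaring mod 29: 7^{1}≡7, 7^{2}≡20, 7^{4}≡23, 7^{8}≡7. Then 7^{11} = 7^{8+2+1} ≡ 7 × 20 × 7 ≡ 23 mod 29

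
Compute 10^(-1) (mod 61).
Since 61 is prime, by Fermat 10^(-1) ≡ 10^{59} ≡ 55 (mod 61). Verify: 10 × 55 = 550 ≡ 1 (mod 61)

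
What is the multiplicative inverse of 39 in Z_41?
Since 41 is prime, by Fermat 39^(-1) ≡ 39^{39} ≡ 20 (mod 41). Verify: 39 × 20 = 780 ≡ 1 (mod 41)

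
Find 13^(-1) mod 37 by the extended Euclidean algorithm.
Extended GCD: 13(-17) + 37(6) = 1. So 13^(-1) ≡ -17 ≡ 20 mod 37. Verify: 13 × 20 = 260 ≡ 1 mod 37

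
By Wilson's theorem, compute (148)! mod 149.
By Wilson's theorem, (148)! ≡ -1 ≡ 148 mod 149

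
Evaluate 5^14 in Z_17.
By repeated squaring mod 17: 5^{1}≡5, 5^{2}≡8, 5^{4}≡13, 5^{8}≡16. Then 5^{14} = 5^{8+4+2} ≡ 16 × 13 × 8 ≡ 15 mod 17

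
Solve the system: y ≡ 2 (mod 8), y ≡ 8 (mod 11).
M = 8 × 11 = 88. M₁ = 11, y₁ ≡ 3 (mod 8). M₂ = 8, y₂ ≡ 7 (mod 11). y = 2×11×3 + 8×8×7 ≡ 74 (mod 88)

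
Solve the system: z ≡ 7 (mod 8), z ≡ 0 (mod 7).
M = 8 × 7 = 56. M₁ = 7, y₁ ≡ 7 (mod 8). M₂ = 8, y₂ ≡ 1 (mod 7). z = 7×7×7 + 0×8×1 ≡ 7 (mod 56)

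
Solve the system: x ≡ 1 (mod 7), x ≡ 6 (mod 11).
M = 7 × 11 = 77. M₁ = 11, y₁ ≡ 2 (mod 7). M₂ = 7, y₂ ≡ 8 (mod 11). x = 1×11×2 + 6×7×8 ≡ 50 (mod 77)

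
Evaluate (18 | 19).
(18/19) = 18^{9} mod 19 = -1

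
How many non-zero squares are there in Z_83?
Exactly half the non-zero residues mod a prime are QRs: (83-1)/2 = 41.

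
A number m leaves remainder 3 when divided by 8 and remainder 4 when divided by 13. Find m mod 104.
M = 8 × 13 = 104. M₁ = 13, y₁ ≡ 5 mod 8. M₂ = 8, y₂ ≡ 5 mod 13. m = 3×13×5 + 4×8×5 ≡ 43 mod 104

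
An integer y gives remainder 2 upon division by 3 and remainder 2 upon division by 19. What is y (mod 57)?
M = 3 × 19 = 57. M₁ = 19, y₁ ≡ 1 (mod 3). M₂ = 3, y₂ ≡ 13 (mod 19). y = 2×19×1 + 2×3×13 ≡ 2 (mod 57)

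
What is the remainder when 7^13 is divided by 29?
By repeated squaring mod 29: 7^{1}≡7, 7^{2}≡20, 7^{4}≡23, 7^{8}≡7. Then 7^{13} = 7^{8+4+1} ≡ 7 × 23 × 7 ≡ 25 mod 29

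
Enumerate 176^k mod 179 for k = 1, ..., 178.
176^1, 176^2, ..., 176^{178} mod 179: [176, 9, 152, 81, 115, 13, 140, 117, 7, 158, 63, 169, 30, 89, 91, 85, 103, 49, 32, 83, 109, 31, 86, 100, 58, 5, 164, 45, 44, 47, 38, 65, 163, 48, 35, 74, 136, 129, 150, 87, 97, 67, 157, 66, 160, 57, 8, 155, 72, 142, 111, 25, 104, 46, 41, 56, 11, 146, 99, 61, 175, 12, 143, 108, 34, 77, 127, 156, 69, 151, 84, 106, 40, 59, 2, 173, 18, 125, 162, 51, 26, 101, 55, 14, 137, 126, 159, 60, 178, 3, 170, 27, 98, 64, 166, 39, 62, 172, 21, 116, 10, 149, 90, 88, 94, 76, 130, 147, 96, 70, 148, 93, 79, 121, 174, 15, 134, 135, 132, 141, 114, 16, 131, 144, 105, 43, 50, 29, 92, 82, 112, 22, 113, 19, 122, 171, 24, 107, 37, 68, 154, 75, 133, 138, 123, 168, 33, 80, 118, 4, 167, 36, 71, 145, 102, 52, 23, 110, 28, 95, 73, 139, 120, 177, 6, 161, 54, 17, 128, 153, 78, 124, 165, 42, 53, 20, 119, 1]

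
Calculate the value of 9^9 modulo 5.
Using Fermat: 9^{4} ≡ 1 mod 5. 9 ≡ 1 mod 4. So 9^{9} ≡ 9^{1} ≡ 4 mod 5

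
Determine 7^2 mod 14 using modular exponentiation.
7^{2} = 49 ≡ 7 mod 14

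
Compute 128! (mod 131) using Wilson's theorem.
(130)! = (128)! × (129) × (130) ≡ -1 (mod 131). So (128)! ≡ -1 × [(130)(129)]^(-1) ≡ 65 (mod 131)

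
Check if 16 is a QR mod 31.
By Euler's criterion: 16^{15} ≡ 1 mod 31. Since this equals 1, 16 is a QR.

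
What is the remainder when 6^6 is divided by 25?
By repeated squaring (mod 25): 6^{1}≡6, 6^{2}≡11, 6^{4}≡21. Then 6^{6} = 6^{4+2} ≡ 21 × 11 ≡ 6 (mod 25)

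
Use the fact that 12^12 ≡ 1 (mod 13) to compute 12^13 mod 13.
By Fermat: 12^{12} ≡ 1 (mod 13). So 12^{13} = 12^{12} · 12^{1} ≡ 12^{1} ≡ 12 (mod 13)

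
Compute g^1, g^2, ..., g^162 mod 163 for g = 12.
12^1, 12^2, ..., 12^{162} mod 163: [12, 144, 98, 35, 94, 150, 7, 84, 30, 34, 82, 6, 72, 49, 99, 47, 75, 85, 42, 15, 17, 41, 3, 36, 106, 131, 105, 119, 124, 21, 89, 90, 102, 83, 18, 53, 147, 134, 141, 62, 92, 126, 45, 51, 123, 9, 108, 155, 67, 152, 31, 46, 63, 104, 107, 143, 86, 54, 159, 115, 76, 97, 23, 113, 52, 135, 153, 43, 27, 161, 139, 38, 130, 93, 138, 26, 149, 158, 103, 95, 162, 151, 19, 65, 128, 69, 13, 156, 79, 133, 129, 81, 157, 91, 114, 64, 116, 88, 78, 121, 148, 146, 122, 160, 127, 57, 32, 58, 44, 39, 142, 74, 73, 61, 80, 145, 110, 16, 29, 22, 101, 71, 37, 118, 112, 40, 154, 55, 8, 96, 11, 132, 117, 100, 59, 56, 20, 77, 109, 4, 48, 87, 66, 140, 50, 111, 28, 10, 120, 136, 2, 24, 125, 33, 70, 25, 137, 14, 5, 60, 68, 1]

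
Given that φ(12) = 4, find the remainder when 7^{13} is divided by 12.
By Euler: 7^{4} ≡ 1 (mod 12) since gcd(7, 12) = 1. 13 = 3×4 + 1. So 7^{13} ≡ 7^{1} ≡ 7 (mod 12)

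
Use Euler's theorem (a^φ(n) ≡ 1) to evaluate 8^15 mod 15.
By Euler: 8^{8} ≡ 1 mod 15 since gcd(8, 15) = 1. 15 = 1×8 + 7. So 8^{15} ≡ 8^{7} ≡ 2 mod 15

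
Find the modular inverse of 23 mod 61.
Since 61 is prime, by Fermat 23^(-1) ≡ 23^{59} ≡ 8 (mod 61). Verify: 23 × 8 = 184 ≡ 1 (mod 61)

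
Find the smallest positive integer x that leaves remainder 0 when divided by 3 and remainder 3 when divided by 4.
M = 3 × 4 = 12. M₁ = 4, y₁ ≡ 1 (mod 3). M₂ = 3, y₂ ≡ 3 (mod 4). x = 0×4×1 + 3×3×3 ≡ 3 (mod 12)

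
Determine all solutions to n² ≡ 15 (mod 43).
The square roots of 15 mod 43 are 31 and 12. Verify: 31² = 961 ≡ 15 (mod 43)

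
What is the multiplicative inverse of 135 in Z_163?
Since 163 is prime, by Fermat 135^(-1) ≡ 135^{161} ≡ 64 (mod 163). Verify: 135 × 64 = 8640 ≡ 1 (mod 163)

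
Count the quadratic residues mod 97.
For prime 97, there are (p-1)/2 = (97-1)/2 = 48 quadratic residues (excluding 0).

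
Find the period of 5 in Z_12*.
Powers of 5 mod 12: 5^1≡5, 5^2≡1. Order = 2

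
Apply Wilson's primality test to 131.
(130)! mod 131 = 130. Since 130 ≡ -1 mod 131, 131 is prime.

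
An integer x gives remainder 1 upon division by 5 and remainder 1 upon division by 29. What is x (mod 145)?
M = 5 × 29 = 145. M₁ = 29, y₁ ≡ 4 (mod 5). M₂ = 5, y₂ ≡ 6 (mod 29). x = 1×29×4 + 1×5×6 ≡ 1 (mod 145)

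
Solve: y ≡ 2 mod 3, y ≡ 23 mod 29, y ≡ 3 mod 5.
M = 3 × 29 × 5 = 435. M₁ = 145, y₁ ≡ 1 mod 3. M₂ = 15, y₂ ≡ 2 mod 29. M₃ = 87, y₃ ≡ 3 mod 5. y = 2×145×1 + 23×15×2 + 3×87×3 ≡ 23 mod 435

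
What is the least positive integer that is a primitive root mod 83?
g = 2. Powers: [2, 4, 8, 16, 32, 64, 45, ...] generates all 82 non-zero residues.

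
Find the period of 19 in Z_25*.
Powers of 19 mod 25: 19^1≡19, 19^2≡11, 19^3≡9, 19^4≡21, 19^5≡24, 19^6≡6, 19^7≡14, 19^8≡16, 19^9≡4, 19^10≡1. Order = 10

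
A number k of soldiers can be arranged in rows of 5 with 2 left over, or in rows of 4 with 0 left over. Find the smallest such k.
M = 5 × 4 = 20. M₁ = 4, y₁ ≡ 4 mod 5. M₂ = 5, y₂ ≡ 1 mod 4. k = 2×4×4 + 0×5×1 ≡ 12 mod 20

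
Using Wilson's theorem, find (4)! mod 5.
By Wilson's theorem, (4)! ≡ -1 ≡ 4 mod 5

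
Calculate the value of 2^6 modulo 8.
By repeated squaring mod 8: 2^{1}≡2, 2^{2}≡4, 2^{4}≡0. Then 2^{6} = 2^{4+2} ≡ 0 × 4 ≡ 0 mod 8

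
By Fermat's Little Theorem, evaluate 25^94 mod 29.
By Fermat: 25^{28} ≡ 1 (mod 29). 94 = 3×28 + 10. So 25^{94} ≡ 25^{10} ≡ 23 (mod 29)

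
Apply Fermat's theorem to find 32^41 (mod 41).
By Fermat: 32^{40} ≡ 1 (mod 41). So 32^{41} = 32^{40} · 32^{1} ≡ 32^{1} ≡ 32 (mod 41)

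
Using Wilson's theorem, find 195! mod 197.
(196)! = (195)! × (196) ≡ -1 (mod 197). So (195)! ≡ -1 × (196)^(-1) ≡ (-1)×(-1) = 1 (mod 197)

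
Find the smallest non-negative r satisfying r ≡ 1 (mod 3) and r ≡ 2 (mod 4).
M = 3 × 4 = 12. M₁ = 4, y₁ ≡ 1 (mod 3). M₂ = 3, y₂ ≡ 3 (mod 4). r = 1×4×1 + 2×3×3 ≡ 10 (mod 12)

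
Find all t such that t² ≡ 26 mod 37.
The square roots of 26 mod 37 are 10 and 27. Verify: 10² = 100 ≡ 26 mod 37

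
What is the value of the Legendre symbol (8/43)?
(8/43) = 8^{21} mod 43 = -1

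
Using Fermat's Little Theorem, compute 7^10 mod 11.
By Fermat's Little Theorem, 7^{10} ≡ 1 mod 11 since 11 is prime and gcd(7, 11) = 1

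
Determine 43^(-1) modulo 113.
Since 113 is prime, by Fermat 43^(-1) ≡ 43^{111} ≡ 92 (mod 113). Verify: 43 × 92 = 3956 ≡ 1 (mod 113)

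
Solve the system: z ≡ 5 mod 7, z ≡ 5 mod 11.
M = 7 × 11 = 77. M₁ = 11, y₁ ≡ 2 mod 7. M₂ = 7, y₂ ≡ 8 mod 11. z = 5×11×2 + 5×7×8 ≡ 5 mod 77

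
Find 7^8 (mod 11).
By repeated squaring (mod 11): 7^{1}≡7, 7^{2}≡5, 7^{4}≡3, 7^{8}≡9. So 7^{8} ≡ 9 (mod 11)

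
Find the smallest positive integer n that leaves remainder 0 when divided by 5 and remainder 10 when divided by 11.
M = 5 × 11 = 55. M₁ = 11, y₁ ≡ 1 mod 5. M₂ = 5, y₂ ≡ 9 mod 11. n = 0×11×1 + 10×5×9 ≡ 10 mod 55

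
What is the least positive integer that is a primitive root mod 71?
g = 7. Powers: [7, 49, 59, 58, 51, 2, 14, ...] generates all 70 non-zero residues.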